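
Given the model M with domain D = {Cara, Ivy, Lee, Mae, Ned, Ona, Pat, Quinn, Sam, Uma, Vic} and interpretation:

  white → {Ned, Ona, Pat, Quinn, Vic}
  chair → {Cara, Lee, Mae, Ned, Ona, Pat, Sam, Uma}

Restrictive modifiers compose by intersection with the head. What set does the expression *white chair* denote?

{Ned, Ona, Pat}

⟦chair⟧ = {Cara, Lee, Mae, Ned, Ona, Pat, Sam, Uma}
… ∩ ⟦white⟧ = {Cara, Lee, Mae, Ned, Ona, Pat, Sam, Uma} ∩ {Ned, Ona, Pat, Quinn, Vic} = {Ned, Ona, Pat}
So ⟦white chair⟧ = {Ned, Ona, Pat}.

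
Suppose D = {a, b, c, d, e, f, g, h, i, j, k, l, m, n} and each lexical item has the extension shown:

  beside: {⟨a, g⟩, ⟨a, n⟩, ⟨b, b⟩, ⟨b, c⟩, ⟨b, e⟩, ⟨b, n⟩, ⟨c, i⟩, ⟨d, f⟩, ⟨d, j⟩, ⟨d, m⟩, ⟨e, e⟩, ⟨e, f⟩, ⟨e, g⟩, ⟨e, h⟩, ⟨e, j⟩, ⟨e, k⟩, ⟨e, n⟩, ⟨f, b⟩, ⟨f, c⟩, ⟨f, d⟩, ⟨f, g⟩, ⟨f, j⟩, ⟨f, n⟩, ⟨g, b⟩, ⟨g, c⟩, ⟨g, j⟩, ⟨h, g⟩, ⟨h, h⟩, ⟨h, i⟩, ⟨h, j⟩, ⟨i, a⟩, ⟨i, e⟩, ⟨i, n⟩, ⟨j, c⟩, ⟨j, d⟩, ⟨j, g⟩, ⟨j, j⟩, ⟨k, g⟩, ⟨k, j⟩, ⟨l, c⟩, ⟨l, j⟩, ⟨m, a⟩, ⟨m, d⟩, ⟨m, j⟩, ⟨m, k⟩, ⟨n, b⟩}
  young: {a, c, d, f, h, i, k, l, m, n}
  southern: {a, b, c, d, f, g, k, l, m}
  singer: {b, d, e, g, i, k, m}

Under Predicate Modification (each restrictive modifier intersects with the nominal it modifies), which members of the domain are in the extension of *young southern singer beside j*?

⟦beside j⟧ = {x : ⟨x, j⟩ ∈ ⟦beside⟧} = {d, e, f, g, h, j, k, l, m}
⟦singer⟧ = {b, d, e, g, i, k, m}
… ∩ ⟦beside j⟧ = {b, d, e, g, i, k, m} ∩ {d, e, f, g, h, j, k, l, m} = {d, e, g, k, m}
… ∩ ⟦young⟧ = {d, e, g, k, m} ∩ {a, c, d, f, h, i, k, l, m, n} = {d, k, m}
… ∩ ⟦southern⟧ = {d, k, m} ∩ {a, b, c, d, f, g, k, l, m} = {d, k, m}
So ⟦young southern singer beside j⟧ = {d, k, m}.

{d, k, m}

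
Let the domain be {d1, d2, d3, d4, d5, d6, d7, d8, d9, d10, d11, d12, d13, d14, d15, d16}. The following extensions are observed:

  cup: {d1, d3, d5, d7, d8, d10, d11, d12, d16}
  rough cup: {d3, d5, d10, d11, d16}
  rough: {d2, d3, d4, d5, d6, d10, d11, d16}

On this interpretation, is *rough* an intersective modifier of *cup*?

⟦rough⟧ ∩ ⟦cup⟧ = {d2, d3, d4, d5, d6, d10, d11, d16} ∩ {d1, d3, d5, d7, d8, d10, d11, d12, d16} = {d3, d5, d10, d11, d16}
Observed ⟦rough cup⟧ = {d3, d5, d10, d11, d16}.
These coincide, so the modifier is intersective here.

yes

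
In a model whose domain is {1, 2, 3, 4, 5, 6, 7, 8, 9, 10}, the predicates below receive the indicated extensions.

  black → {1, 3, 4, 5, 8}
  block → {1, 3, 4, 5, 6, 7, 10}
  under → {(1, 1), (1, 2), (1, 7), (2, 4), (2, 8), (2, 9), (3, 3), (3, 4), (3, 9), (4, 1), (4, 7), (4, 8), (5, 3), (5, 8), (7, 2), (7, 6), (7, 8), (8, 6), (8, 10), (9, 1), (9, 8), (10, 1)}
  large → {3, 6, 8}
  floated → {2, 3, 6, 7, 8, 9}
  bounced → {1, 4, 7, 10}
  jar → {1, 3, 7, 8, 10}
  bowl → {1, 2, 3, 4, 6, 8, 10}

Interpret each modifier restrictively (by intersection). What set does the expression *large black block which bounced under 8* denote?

∅

⟦which bounced⟧ = ⟦bounced⟧ = {1, 4, 7, 10}
⟦under 8⟧ = {x : ⟨x, 8⟩ ∈ ⟦under⟧} = {2, 4, 5, 7, 9}
⟦block⟧ = {1, 3, 4, 5, 6, 7, 10}
… ∩ ⟦which bounced⟧ = {1, 3, 4, 5, 6, 7, 10} ∩ {1, 4, 7, 10} = {1, 4, 7, 10}
… ∩ ⟦under 8⟧ = {1, 4, 7, 10} ∩ {2, 4, 5, 7, 9} = {4, 7}
… ∩ ⟦large⟧ = {4, 7} ∩ {3, 6, 8} = ∅
… ∩ ⟦black⟧ = ∅ ∩ {1, 3, 4, 5, 8} = ∅
So ⟦large black block which bounced under 8⟧ = ∅.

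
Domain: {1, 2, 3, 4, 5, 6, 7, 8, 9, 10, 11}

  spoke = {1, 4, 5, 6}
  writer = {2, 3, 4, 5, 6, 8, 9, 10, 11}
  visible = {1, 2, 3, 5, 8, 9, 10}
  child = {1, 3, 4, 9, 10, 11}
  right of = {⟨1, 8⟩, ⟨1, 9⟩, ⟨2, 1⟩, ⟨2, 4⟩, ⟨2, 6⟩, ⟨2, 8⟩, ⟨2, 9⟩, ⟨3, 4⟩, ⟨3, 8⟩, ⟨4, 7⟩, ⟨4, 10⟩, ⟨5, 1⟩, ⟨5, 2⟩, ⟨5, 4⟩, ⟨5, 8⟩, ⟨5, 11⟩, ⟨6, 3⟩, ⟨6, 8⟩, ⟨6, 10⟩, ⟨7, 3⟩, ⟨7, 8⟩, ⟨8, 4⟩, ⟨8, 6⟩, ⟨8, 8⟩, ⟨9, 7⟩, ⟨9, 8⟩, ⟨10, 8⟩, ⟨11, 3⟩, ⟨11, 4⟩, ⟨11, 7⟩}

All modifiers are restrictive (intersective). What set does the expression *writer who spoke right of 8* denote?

{5, 6}

⟦who spoke⟧ = ⟦spoke⟧ = {1, 4, 5, 6}
⟦right of 8⟧ = {x : ⟨x, 8⟩ ∈ ⟦right of⟧} = {1, 2, 3, 5, 6, 7, 8, 9, 10}
⟦writer⟧ = {2, 3, 4, 5, 6, 8, 9, 10, 11}
… ∩ ⟦who spoke⟧ = {2, 3, 4, 5, 6, 8, 9, 10, 11} ∩ {1, 4, 5, 6} = {4, 5, 6}
… ∩ ⟦right of 8⟧ = {4, 5, 6} ∩ {1, 2, 3, 5, 6, 7, 8, 9, 10} = {5, 6}
So ⟦writer who spoke right of 8⟧ = {5, 6}.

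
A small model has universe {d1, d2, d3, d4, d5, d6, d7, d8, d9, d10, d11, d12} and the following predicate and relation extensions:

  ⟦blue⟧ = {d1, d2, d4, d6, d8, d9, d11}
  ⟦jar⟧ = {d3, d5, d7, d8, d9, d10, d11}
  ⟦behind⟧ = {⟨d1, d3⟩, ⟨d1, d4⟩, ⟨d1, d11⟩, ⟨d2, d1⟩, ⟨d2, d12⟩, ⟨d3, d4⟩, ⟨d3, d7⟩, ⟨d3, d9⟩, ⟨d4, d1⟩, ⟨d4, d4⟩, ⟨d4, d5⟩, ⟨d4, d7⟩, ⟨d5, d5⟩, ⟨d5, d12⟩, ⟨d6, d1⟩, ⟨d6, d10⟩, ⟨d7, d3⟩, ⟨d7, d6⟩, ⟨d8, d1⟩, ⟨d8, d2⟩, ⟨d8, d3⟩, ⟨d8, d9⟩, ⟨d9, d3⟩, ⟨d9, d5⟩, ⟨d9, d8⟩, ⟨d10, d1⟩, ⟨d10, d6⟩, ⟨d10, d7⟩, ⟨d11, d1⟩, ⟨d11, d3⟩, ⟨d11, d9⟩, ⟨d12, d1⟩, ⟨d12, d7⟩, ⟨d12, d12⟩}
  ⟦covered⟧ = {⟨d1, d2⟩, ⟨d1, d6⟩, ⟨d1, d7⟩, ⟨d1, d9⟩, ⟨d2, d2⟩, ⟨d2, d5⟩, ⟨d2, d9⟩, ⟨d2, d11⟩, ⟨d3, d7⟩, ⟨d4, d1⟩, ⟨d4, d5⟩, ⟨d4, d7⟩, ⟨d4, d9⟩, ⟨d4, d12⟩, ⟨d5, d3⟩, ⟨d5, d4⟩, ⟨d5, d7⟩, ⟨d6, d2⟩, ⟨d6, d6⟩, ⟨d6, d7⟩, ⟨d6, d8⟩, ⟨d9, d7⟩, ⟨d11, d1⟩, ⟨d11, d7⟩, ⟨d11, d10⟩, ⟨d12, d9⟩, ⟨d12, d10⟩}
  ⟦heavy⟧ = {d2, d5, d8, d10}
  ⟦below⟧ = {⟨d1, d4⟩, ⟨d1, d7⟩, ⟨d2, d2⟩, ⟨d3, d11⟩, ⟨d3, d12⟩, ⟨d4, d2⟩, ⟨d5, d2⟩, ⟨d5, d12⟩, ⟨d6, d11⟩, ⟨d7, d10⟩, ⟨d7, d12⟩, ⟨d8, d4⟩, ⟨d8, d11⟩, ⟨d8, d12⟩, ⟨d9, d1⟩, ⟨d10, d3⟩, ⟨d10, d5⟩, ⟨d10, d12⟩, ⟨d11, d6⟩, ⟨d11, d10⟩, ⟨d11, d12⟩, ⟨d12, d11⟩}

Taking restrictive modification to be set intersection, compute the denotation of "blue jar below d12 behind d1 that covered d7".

{d11}

⟦below d12⟧ = {x : ⟨x, d12⟩ ∈ ⟦below⟧} = {d3, d5, d7, d8, d10, d11}
⟦behind d1⟧ = {x : ⟨x, d1⟩ ∈ ⟦behind⟧} = {d2, d4, d6, d8, d10, d11, d12}
⟦that covered d7⟧ = {x : ⟨x, d7⟩ ∈ ⟦covered⟧} = {d1, d3, d4, d5, d6, d9, d11}
⟦jar⟧ = {d3, d5, d7, d8, d9, d10, d11}
… ∩ ⟦below d12⟧ = {d3, d5, d7, d8, d9, d10, d11} ∩ {d3, d5, d7, d8, d10, d11} = {d3, d5, d7, d8, d10, d11}
… ∩ ⟦behind d1⟧ = {d3, d5, d7, d8, d10, d11} ∩ {d2, d4, d6, d8, d10, d11, d12} = {d8, d10, d11}
… ∩ ⟦that covered d7⟧ = {d8, d10, d11} ∩ {d1, d3, d4, d5, d6, d9, d11} = {d11}
… ∩ ⟦blue⟧ = {d11} ∩ {d1, d2, d4, d6, d8, d9, d11} = {d11}
So ⟦blue jar below d12 behind d1 that covered d7⟧ = {d11}.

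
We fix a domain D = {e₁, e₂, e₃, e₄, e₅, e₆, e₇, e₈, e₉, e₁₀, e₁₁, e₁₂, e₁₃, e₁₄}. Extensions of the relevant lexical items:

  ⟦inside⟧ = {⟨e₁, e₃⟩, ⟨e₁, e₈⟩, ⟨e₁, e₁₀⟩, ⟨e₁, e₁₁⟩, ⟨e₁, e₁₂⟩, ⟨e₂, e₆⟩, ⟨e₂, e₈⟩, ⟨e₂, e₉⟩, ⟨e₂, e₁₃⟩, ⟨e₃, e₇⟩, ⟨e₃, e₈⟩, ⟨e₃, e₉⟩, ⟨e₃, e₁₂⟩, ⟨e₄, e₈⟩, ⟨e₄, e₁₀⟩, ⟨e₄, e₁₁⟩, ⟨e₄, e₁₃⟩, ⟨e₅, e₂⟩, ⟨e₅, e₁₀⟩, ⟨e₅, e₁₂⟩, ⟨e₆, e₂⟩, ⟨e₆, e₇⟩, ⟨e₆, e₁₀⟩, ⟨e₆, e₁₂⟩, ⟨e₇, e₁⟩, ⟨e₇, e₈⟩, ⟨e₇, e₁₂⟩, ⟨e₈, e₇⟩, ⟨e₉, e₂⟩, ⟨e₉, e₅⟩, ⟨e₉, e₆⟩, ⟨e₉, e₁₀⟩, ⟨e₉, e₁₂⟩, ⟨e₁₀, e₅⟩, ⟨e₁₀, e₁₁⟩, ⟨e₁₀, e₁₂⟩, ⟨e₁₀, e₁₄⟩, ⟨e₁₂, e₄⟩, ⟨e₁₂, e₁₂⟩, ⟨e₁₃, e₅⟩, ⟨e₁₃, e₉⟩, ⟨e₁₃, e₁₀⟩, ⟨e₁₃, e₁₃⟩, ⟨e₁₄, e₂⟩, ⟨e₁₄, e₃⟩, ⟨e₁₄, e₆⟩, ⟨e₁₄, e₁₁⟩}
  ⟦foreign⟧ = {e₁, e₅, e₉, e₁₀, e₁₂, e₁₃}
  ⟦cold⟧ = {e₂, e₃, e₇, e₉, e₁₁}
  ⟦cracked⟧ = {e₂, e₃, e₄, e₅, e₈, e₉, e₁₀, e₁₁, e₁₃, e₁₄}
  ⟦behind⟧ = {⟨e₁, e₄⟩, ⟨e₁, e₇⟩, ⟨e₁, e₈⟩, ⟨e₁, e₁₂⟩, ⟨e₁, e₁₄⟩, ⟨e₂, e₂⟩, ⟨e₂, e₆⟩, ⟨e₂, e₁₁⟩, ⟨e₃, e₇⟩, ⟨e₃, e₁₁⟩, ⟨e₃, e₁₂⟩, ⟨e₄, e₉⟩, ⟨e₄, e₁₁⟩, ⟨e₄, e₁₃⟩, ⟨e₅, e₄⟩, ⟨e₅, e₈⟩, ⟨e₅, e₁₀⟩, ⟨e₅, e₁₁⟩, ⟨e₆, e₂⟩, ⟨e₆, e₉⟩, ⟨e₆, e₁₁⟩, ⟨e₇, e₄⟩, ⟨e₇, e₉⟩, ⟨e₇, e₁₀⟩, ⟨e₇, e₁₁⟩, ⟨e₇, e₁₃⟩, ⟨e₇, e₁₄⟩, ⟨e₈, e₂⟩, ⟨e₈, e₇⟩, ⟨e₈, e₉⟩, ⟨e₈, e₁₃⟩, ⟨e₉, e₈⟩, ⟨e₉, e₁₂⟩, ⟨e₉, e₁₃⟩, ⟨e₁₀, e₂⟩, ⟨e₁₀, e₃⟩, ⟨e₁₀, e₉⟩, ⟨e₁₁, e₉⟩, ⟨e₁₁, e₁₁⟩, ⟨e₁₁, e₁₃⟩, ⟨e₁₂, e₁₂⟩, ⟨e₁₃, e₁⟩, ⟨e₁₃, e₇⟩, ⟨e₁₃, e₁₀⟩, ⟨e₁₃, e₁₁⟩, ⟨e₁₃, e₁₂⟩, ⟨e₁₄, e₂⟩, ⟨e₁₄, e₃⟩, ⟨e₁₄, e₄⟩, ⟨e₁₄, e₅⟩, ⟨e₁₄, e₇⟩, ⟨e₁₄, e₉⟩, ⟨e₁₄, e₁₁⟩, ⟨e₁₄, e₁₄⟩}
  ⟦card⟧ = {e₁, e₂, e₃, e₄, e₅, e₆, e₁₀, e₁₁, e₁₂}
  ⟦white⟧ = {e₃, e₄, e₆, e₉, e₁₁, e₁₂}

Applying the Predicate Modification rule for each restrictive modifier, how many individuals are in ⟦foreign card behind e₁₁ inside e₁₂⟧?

⟦behind e₁₁⟧ = {x : ⟨x, e₁₁⟩ ∈ ⟦behind⟧} = {e₂, e₃, e₄, e₅, e₆, e₇, e₁₁, e₁₃, e₁₄}
⟦inside e₁₂⟧ = {x : ⟨x, e₁₂⟩ ∈ ⟦inside⟧} = {e₁, e₃, e₅, e₆, e₇, e₉, e₁₀, e₁₂}
⟦card⟧ = {e₁, e₂, e₃, e₄, e₅, e₆, e₁₀, e₁₁, e₁₂}
… ∩ ⟦behind e₁₁⟧ = {e₁, e₂, e₃, e₄, e₅, e₆, e₁₀, e₁₁, e₁₂} ∩ {e₂, e₃, e₄, e₅, e₆, e₇, e₁₁, e₁₃, e₁₄} = {e₂, e₃, e₄, e₅, e₆, e₁₁}
… ∩ ⟦inside e₁₂⟧ = {e₂, e₃, e₄, e₅, e₆, e₁₁} ∩ {e₁, e₃, e₅, e₆, e₇, e₉, e₁₀, e₁₂} = {e₃, e₅, e₆}
… ∩ ⟦foreign⟧ = {e₃, e₅, e₆} ∩ {e₁, e₅, e₉, e₁₀, e₁₂, e₁₃} = {e₅}
⟦foreign card behind e₁₁ inside e₁₂⟧ = {e₅}, so the cardinality is 1.

1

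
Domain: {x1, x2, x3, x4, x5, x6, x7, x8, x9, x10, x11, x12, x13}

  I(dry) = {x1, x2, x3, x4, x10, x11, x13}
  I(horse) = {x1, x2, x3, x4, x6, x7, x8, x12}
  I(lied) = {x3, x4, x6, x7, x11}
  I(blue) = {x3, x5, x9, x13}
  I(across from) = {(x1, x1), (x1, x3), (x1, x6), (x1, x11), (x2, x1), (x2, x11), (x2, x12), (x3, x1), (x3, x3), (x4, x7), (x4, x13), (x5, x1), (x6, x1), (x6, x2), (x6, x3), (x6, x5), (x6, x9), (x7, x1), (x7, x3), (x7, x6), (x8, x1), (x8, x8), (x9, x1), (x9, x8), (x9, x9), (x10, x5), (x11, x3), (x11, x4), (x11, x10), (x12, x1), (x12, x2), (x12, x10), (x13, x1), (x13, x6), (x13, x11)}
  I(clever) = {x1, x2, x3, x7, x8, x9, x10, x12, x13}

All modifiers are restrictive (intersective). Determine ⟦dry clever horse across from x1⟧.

⟦across from x1⟧ = {x : ⟨x, x1⟩ ∈ ⟦across from⟧} = {x1, x2, x3, x5, x6, x7, x8, x9, x12, x13}
⟦horse⟧ = {x1, x2, x3, x4, x6, x7, x8, x12}
… ∩ ⟦across from x1⟧ = {x1, x2, x3, x4, x6, x7, x8, x12} ∩ {x1, x2, x3, x5, x6, x7, x8, x9, x12, x13} = {x1, x2, x3, x6, x7, x8, x12}
… ∩ ⟦dry⟧ = {x1, x2, x3, x6, x7, x8, x12} ∩ {x1, x2, x3, x4, x10, x11, x13} = {x1, x2, x3}
… ∩ ⟦clever⟧ = {x1, x2, x3} ∩ {x1, x2, x3, x7, x8, x9, x10, x12, x13} = {x1, x2, x3}
So ⟦dry clever horse across from x1⟧ = {x1, x2, x3}.

{x1, x2, x3}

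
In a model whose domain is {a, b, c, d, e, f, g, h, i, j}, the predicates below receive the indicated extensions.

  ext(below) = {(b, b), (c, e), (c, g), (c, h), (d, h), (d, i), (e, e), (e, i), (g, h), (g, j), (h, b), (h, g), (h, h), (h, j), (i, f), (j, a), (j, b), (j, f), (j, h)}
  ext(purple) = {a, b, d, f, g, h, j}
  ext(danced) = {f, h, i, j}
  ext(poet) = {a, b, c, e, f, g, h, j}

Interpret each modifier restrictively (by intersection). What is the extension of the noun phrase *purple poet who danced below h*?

{h, j}

⟦who danced⟧ = ⟦danced⟧ = {f, h, i, j}
⟦below h⟧ = {x : ⟨x, h⟩ ∈ ⟦below⟧} = {c, d, g, h, j}
⟦poet⟧ = {a, b, c, e, f, g, h, j}
… ∩ ⟦who danced⟧ = {a, b, c, e, f, g, h, j} ∩ {f, h, i, j} = {f, h, j}
… ∩ ⟦below h⟧ = {f, h, j} ∩ {c, d, g, h, j} = {h, j}
… ∩ ⟦purple⟧ = {h, j} ∩ {a, b, d, f, g, h, j} = {h, j}
So ⟦purple poet who danced below h⟧ = {h, j}.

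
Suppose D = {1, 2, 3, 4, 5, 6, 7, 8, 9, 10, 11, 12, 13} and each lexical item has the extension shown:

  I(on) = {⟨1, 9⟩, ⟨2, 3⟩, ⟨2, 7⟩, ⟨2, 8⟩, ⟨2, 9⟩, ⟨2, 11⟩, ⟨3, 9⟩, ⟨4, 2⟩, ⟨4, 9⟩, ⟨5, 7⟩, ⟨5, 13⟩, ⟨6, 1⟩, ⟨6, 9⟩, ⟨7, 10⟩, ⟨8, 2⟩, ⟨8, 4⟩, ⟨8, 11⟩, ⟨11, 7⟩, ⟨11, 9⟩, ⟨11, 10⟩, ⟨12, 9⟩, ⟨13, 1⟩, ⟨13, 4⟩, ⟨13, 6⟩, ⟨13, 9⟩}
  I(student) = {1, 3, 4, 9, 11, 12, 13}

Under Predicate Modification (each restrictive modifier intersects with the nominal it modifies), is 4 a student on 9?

yes

⟦on 9⟧ = {x : ⟨x, 9⟩ ∈ ⟦on⟧} = {1, 2, 3, 4, 6, 11, 12, 13}
⟦student⟧ = {1, 3, 4, 9, 11, 12, 13}
… ∩ ⟦on 9⟧ = {1, 3, 4, 9, 11, 12, 13} ∩ {1, 2, 3, 4, 6, 11, 12, 13} = {1, 3, 4, 11, 12, 13}
⟦student on 9⟧ = {1, 3, 4, 11, 12, 13}; 4 ∈ this set.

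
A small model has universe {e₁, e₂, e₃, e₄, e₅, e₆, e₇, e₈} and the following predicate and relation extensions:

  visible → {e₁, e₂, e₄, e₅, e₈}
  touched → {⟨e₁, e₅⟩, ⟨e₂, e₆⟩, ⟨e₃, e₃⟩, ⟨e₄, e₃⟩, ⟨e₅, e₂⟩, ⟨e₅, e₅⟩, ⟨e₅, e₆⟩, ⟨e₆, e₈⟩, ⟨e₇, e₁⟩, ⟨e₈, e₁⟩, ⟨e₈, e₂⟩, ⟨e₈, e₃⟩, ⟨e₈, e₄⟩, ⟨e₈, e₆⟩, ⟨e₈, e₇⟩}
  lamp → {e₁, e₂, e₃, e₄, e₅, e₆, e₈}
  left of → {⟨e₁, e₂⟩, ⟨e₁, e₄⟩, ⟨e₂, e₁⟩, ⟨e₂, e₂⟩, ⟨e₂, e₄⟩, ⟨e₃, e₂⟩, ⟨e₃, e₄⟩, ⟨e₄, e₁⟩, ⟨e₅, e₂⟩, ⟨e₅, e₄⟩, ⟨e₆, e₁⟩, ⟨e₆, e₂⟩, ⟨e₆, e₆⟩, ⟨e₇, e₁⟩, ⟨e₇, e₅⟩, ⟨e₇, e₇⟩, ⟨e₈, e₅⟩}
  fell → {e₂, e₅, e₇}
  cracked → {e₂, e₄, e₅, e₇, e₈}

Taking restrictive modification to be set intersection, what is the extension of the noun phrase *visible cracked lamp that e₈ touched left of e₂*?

⟦that e₈ touched⟧ = {x : ⟨e₈, x⟩ ∈ ⟦touched⟧} = {e₁, e₂, e₃, e₄, e₆, e₇}
⟦left of e₂⟧ = {x : ⟨x, e₂⟩ ∈ ⟦left of⟧} = {e₁, e₂, e₃, e₅, e₆}
⟦lamp⟧ = {e₁, e₂, e₃, e₄, e₅, e₆, e₈}
… ∩ ⟦that e₈ touched⟧ = {e₁, e₂, e₃, e₄, e₅, e₆, e₈} ∩ {e₁, e₂, e₃, e₄, e₆, e₇} = {e₁, e₂, e₃, e₄, e₆}
… ∩ ⟦left of e₂⟧ = {e₁, e₂, e₃, e₄, e₆} ∩ {e₁, e₂, e₃, e₅, e₆} = {e₁, e₂, e₃, e₆}
… ∩ ⟦visible⟧ = {e₁, e₂, e₃, e₆} ∩ {e₁, e₂, e₄, e₅, e₈} = {e₁, e₂}
… ∩ ⟦cracked⟧ = {e₁, e₂} ∩ {e₂, e₄, e₅, e₇, e₈} = {e₂}
So ⟦visible cracked lamp that e₈ touched left of e₂⟧ = {e₂}.

{e₂}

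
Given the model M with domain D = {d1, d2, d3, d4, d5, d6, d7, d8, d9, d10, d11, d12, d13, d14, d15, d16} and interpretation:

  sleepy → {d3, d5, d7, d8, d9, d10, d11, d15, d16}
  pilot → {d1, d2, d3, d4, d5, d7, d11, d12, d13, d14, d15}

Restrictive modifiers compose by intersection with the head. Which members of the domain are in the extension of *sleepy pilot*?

{d3, d5, d7, d11, d15}

⟦pilot⟧ = {d1, d2, d3, d4, d5, d7, d11, d12, d13, d14, d15}
… ∩ ⟦sleepy⟧ = {d1, d2, d3, d4, d5, d7, d11, d12, d13, d14, d15} ∩ {d3, d5, d7, d8, d9, d10, d11, d15, d16} = {d3, d5, d7, d11, d15}
So ⟦sleepy pilot⟧ = {d3, d5, d7, d11, d15}.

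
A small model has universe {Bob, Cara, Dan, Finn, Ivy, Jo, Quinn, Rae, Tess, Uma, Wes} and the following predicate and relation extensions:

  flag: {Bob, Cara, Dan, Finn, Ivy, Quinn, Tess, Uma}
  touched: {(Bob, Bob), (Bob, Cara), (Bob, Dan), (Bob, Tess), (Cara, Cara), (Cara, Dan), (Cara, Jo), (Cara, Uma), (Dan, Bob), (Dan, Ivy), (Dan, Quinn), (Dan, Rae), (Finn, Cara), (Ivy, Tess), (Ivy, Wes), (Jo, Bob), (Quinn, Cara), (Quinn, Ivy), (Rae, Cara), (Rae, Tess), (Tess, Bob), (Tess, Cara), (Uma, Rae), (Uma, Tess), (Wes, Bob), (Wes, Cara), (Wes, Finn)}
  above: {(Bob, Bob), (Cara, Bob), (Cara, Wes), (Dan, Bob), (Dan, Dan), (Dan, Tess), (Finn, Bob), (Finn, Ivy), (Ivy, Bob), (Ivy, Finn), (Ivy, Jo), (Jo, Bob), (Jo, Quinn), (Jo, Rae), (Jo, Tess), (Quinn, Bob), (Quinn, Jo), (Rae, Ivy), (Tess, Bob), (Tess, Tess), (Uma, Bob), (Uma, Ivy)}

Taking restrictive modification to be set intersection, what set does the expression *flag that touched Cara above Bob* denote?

{Bob, Cara, Finn, Quinn, Tess}

⟦that touched Cara⟧ = {x : ⟨x, Cara⟩ ∈ ⟦touched⟧} = {Bob, Cara, Finn, Quinn, Rae, Tess, Wes}
⟦above Bob⟧ = {x : ⟨x, Bob⟩ ∈ ⟦above⟧} = {Bob, Cara, Dan, Finn, Ivy, Jo, Quinn, Tess, Uma}
⟦flag⟧ = {Bob, Cara, Dan, Finn, Ivy, Quinn, Tess, Uma}
… ∩ ⟦that touched Cara⟧ = {Bob, Cara, Dan, Finn, Ivy, Quinn, Tess, Uma} ∩ {Bob, Cara, Finn, Quinn, Rae, Tess, Wes} = {Bob, Cara, Finn, Quinn, Tess}
… ∩ ⟦above Bob⟧ = {Bob, Cara, Finn, Quinn, Tess} ∩ {Bob, Cara, Dan, Finn, Ivy, Jo, Quinn, Tess, Uma} = {Bob, Cara, Finn, Quinn, Tess}
So ⟦flag that touched Cara above Bob⟧ = {Bob, Cara, Finn, Quinn, Tess}.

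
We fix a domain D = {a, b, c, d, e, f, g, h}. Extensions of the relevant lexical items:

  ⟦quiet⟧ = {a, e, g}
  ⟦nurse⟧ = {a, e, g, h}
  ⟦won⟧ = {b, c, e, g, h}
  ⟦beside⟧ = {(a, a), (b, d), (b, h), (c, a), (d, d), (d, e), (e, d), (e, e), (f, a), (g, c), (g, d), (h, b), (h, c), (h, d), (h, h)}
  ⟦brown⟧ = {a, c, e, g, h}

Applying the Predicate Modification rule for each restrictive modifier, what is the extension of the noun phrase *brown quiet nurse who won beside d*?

{e, g}

⟦who won⟧ = ⟦won⟧ = {b, c, e, g, h}
⟦beside d⟧ = {x : ⟨x, d⟩ ∈ ⟦beside⟧} = {b, d, e, g, h}
⟦nurse⟧ = {a, e, g, h}
… ∩ ⟦who won⟧ = {a, e, g, h} ∩ {b, c, e, g, h} = {e, g, h}
… ∩ ⟦beside d⟧ = {e, g, h} ∩ {b, d, e, g, h} = {e, g, h}
… ∩ ⟦brown⟧ = {e, g, h} ∩ {a, c, e, g, h} = {e, g, h}
… ∩ ⟦quiet⟧ = {e, g, h} ∩ {a, e, g} = {e, g}
So ⟦brown quiet nurse who won beside d⟧ = {e, g}.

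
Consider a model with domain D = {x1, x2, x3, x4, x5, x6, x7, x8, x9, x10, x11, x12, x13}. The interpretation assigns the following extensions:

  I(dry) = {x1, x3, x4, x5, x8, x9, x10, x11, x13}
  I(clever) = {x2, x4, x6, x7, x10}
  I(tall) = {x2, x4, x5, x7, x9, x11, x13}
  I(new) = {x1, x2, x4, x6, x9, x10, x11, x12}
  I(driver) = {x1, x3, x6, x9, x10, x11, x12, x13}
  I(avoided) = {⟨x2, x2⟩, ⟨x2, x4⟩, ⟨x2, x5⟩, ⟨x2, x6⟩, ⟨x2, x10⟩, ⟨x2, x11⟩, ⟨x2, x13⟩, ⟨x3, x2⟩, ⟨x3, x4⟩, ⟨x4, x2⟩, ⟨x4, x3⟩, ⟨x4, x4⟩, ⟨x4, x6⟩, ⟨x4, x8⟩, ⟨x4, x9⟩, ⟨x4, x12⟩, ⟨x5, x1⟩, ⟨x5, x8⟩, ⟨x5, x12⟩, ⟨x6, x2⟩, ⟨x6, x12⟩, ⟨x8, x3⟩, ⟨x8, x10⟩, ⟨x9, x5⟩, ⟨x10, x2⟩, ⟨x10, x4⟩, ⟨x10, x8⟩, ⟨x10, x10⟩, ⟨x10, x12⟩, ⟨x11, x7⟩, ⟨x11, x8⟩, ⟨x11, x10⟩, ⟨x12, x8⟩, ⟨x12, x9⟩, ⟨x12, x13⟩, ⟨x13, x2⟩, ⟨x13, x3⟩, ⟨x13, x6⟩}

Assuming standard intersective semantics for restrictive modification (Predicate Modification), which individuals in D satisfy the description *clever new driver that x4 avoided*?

{x6}

⟦that x4 avoided⟧ = {x : ⟨x4, x⟩ ∈ ⟦avoided⟧} = {x2, x3, x4, x6, x8, x9, x12}
⟦driver⟧ = {x1, x3, x6, x9, x10, x11, x12, x13}
… ∩ ⟦that x4 avoided⟧ = {x1, x3, x6, x9, x10, x11, x12, x13} ∩ {x2, x3, x4, x6, x8, x9, x12} = {x3, x6, x9, x12}
… ∩ ⟦clever⟧ = {x3, x6, x9, x12} ∩ {x2, x4, x6, x7, x10} = {x6}
… ∩ ⟦new⟧ = {x6} ∩ {x1, x2, x4, x6, x9, x10, x11, x12} = {x6}
So ⟦clever new driver that x4 avoided⟧ = {x6}.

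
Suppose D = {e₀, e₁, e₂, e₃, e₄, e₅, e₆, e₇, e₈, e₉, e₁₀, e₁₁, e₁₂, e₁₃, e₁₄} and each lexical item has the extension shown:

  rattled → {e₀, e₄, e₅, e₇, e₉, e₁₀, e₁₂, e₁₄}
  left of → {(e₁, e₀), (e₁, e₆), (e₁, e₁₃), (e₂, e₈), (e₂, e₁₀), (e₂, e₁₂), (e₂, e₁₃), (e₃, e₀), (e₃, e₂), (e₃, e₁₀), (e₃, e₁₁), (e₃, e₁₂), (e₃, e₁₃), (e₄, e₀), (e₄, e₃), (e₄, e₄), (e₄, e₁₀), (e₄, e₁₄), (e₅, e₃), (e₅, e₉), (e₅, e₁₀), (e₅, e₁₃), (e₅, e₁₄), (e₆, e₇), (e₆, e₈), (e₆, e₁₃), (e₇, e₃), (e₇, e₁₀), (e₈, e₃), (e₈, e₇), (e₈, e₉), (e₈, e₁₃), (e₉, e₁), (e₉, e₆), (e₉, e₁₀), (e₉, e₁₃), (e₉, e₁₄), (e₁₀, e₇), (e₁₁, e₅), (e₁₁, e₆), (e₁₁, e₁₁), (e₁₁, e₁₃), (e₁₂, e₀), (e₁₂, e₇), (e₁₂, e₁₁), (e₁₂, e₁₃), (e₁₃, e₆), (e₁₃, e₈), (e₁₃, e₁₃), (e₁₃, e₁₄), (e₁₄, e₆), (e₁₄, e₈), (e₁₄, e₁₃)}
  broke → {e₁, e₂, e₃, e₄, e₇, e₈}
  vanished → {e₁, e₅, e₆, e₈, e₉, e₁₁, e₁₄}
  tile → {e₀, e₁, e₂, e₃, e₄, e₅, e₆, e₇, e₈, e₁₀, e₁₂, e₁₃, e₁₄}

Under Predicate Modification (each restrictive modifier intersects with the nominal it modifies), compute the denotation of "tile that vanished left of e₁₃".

⟦that vanished⟧ = ⟦vanished⟧ = {e₁, e₅, e₆, e₈, e₉, e₁₁, e₁₄}
⟦left of e₁₃⟧ = {x : ⟨x, e₁₃⟩ ∈ ⟦left of⟧} = {e₁, e₂, e₃, e₅, e₆, e₈, e₉, e₁₁, e₁₂, e₁₃, e₁₄}
⟦tile⟧ = {e₀, e₁, e₂, e₃, e₄, e₅, e₆, e₇, e₈, e₁₀, e₁₂, e₁₃, e₁₄}
… ∩ ⟦that vanished⟧ = {e₀, e₁, e₂, e₃, e₄, e₅, e₆, e₇, e₈, e₁₀, e₁₂, e₁₃, e₁₄} ∩ {e₁, e₅, e₆, e₈, e₉, e₁₁, e₁₄} = {e₁, e₅, e₆, e₈, e₁₄}
… ∩ ⟦left of e₁₃⟧ = {e₁, e₅, e₆, e₈, e₁₄} ∩ {e₁, e₂, e₃, e₅, e₆, e₈, e₉, e₁₁, e₁₂, e₁₃, e₁₄} = {e₁, e₅, e₆, e₈, e₁₄}
So ⟦tile that vanished left of e₁₃⟧ = {e₁, e₅, e₆, e₈, e₁₄}.

{e₁, e₅, e₆, e₈, e₁₄}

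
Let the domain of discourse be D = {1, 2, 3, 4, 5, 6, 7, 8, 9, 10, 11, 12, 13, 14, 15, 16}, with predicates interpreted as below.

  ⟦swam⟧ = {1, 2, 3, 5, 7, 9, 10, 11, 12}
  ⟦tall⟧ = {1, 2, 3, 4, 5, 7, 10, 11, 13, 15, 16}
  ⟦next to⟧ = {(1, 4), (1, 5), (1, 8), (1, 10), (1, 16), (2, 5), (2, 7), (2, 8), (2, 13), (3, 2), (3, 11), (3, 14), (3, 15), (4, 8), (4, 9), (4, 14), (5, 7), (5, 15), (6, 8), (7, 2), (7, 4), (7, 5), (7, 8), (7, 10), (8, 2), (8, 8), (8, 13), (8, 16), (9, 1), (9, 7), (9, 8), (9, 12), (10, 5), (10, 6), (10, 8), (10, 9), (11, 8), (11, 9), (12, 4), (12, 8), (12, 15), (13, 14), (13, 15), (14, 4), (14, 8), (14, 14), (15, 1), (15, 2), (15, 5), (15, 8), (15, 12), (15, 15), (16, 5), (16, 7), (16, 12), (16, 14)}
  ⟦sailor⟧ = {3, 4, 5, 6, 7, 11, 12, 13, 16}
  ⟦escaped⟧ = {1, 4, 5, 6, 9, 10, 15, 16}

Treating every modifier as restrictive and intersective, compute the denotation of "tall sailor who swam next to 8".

⟦who swam⟧ = ⟦swam⟧ = {1, 2, 3, 5, 7, 9, 10, 11, 12}
⟦next to 8⟧ = {x : ⟨x, 8⟩ ∈ ⟦next to⟧} = {1, 2, 4, 6, 7, 8, 9, 10, 11, 12, 14, 15}
⟦sailor⟧ = {3, 4, 5, 6, 7, 11, 12, 13, 16}
… ∩ ⟦who swam⟧ = {3, 4, 5, 6, 7, 11, 12, 13, 16} ∩ {1, 2, 3, 5, 7, 9, 10, 11, 12} = {3, 5, 7, 11, 12}
… ∩ ⟦next to 8⟧ = {3, 5, 7, 11, 12} ∩ {1, 2, 4, 6, 7, 8, 9, 10, 11, 12, 14, 15} = {7, 11, 12}
… ∩ ⟦tall⟧ = {7, 11, 12} ∩ {1, 2, 3, 4, 5, 7, 10, 11, 13, 15, 16} = {7, 11}
So ⟦tall sailor who swam next to 8⟧ = {7, 11}.

{7, 11}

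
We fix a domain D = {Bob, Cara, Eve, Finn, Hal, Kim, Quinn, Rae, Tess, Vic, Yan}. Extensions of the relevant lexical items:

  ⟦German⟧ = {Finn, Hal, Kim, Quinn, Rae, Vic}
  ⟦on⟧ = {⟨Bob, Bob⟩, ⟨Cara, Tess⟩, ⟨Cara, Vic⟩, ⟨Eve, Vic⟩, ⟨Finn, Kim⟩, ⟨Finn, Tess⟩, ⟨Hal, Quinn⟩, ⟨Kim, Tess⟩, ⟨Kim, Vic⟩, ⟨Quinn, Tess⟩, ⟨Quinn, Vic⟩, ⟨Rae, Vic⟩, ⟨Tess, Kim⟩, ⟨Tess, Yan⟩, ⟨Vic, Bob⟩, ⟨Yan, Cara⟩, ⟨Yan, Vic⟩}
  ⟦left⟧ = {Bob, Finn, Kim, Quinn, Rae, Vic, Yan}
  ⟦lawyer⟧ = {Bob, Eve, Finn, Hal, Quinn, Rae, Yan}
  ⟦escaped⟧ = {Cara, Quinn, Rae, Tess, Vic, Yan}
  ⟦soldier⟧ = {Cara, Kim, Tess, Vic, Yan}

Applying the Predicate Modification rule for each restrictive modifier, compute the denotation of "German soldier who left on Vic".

⟦who left⟧ = ⟦left⟧ = {Bob, Finn, Kim, Quinn, Rae, Vic, Yan}
⟦on Vic⟧ = {x : ⟨x, Vic⟩ ∈ ⟦on⟧} = {Cara, Eve, Kim, Quinn, Rae, Yan}
⟦soldier⟧ = {Cara, Kim, Tess, Vic, Yan}
… ∩ ⟦who left⟧ = {Cara, Kim, Tess, Vic, Yan} ∩ {Bob, Finn, Kim, Quinn, Rae, Vic, Yan} = {Kim, Vic, Yan}
… ∩ ⟦on Vic⟧ = {Kim, Vic, Yan} ∩ {Cara, Eve, Kim, Quinn, Rae, Yan} = {Kim, Yan}
… ∩ ⟦German⟧ = {Kim, Yan} ∩ {Finn, Hal, Kim, Quinn, Rae, Vic} = {Kim}
So ⟦German soldier who left on Vic⟧ = {Kim}.

{Kim}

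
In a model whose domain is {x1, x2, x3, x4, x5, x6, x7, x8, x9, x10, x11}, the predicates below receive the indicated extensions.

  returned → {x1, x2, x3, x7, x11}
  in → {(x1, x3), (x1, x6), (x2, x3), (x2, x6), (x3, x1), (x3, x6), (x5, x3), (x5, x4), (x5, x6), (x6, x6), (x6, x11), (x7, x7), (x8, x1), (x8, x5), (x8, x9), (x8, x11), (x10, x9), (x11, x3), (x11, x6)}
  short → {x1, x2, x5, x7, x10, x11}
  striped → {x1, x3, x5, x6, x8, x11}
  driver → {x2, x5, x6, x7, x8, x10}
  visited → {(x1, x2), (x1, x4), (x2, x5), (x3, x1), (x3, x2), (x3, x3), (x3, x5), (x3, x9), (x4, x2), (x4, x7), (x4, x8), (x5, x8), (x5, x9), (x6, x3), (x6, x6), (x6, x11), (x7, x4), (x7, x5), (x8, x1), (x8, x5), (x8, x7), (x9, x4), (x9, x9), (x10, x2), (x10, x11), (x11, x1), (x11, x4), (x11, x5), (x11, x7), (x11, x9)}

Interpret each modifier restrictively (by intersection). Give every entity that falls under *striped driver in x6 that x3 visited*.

{x5}

⟦in x6⟧ = {x : ⟨x, x6⟩ ∈ ⟦in⟧} = {x1, x2, x3, x5, x6, x11}
⟦that x3 visited⟧ = {x : ⟨x3, x⟩ ∈ ⟦visited⟧} = {x1, x2, x3, x5, x9}
⟦driver⟧ = {x2, x5, x6, x7, x8, x10}
… ∩ ⟦in x6⟧ = {x2, x5, x6, x7, x8, x10} ∩ {x1, x2, x3, x5, x6, x11} = {x2, x5, x6}
… ∩ ⟦that x3 visited⟧ = {x2, x5, x6} ∩ {x1, x2, x3, x5, x9} = {x2, x5}
… ∩ ⟦striped⟧ = {x2, x5} ∩ {x1, x3, x5, x6, x8, x11} = {x5}
So ⟦striped driver in x6 that x3 visited⟧ = {x5}.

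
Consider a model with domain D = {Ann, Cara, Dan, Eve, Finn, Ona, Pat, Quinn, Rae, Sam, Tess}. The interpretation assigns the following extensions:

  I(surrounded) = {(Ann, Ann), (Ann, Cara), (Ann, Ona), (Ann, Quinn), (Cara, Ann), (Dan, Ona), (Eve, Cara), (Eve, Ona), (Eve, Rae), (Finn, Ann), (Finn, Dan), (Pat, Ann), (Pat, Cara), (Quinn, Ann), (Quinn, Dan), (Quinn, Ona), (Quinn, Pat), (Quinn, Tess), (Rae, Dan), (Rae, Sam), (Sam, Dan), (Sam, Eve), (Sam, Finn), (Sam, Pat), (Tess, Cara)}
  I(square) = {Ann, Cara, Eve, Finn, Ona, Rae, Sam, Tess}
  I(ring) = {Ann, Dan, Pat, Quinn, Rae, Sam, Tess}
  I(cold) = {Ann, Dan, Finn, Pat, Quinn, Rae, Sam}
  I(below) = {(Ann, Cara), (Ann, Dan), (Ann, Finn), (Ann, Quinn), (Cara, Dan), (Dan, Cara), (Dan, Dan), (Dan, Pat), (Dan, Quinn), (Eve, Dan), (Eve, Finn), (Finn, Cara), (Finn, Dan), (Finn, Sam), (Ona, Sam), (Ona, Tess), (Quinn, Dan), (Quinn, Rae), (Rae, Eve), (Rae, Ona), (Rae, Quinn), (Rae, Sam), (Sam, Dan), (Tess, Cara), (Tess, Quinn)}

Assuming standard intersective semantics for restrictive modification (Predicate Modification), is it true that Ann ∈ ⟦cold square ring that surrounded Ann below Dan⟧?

yes

⟦that surrounded Ann⟧ = {x : ⟨x, Ann⟩ ∈ ⟦surrounded⟧} = {Ann, Cara, Finn, Pat, Quinn}
⟦below Dan⟧ = {x : ⟨x, Dan⟩ ∈ ⟦below⟧} = {Ann, Cara, Dan, Eve, Finn, Quinn, Sam}
⟦ring⟧ = {Ann, Dan, Pat, Quinn, Rae, Sam, Tess}
… ∩ ⟦that surrounded Ann⟧ = {Ann, Dan, Pat, Quinn, Rae, Sam, Tess} ∩ {Ann, Cara, Finn, Pat, Quinn} = {Ann, Pat, Quinn}
… ∩ ⟦below Dan⟧ = {Ann, Pat, Quinn} ∩ {Ann, Cara, Dan, Eve, Finn, Quinn, Sam} = {Ann, Quinn}
… ∩ ⟦cold⟧ = {Ann, Quinn} ∩ {Ann, Dan, Finn, Pat, Quinn, Rae, Sam} = {Ann, Quinn}
… ∩ ⟦square⟧ = {Ann, Quinn} ∩ {Ann, Cara, Eve, Finn, Ona, Rae, Sam, Tess} = {Ann}
⟦cold square ring that surrounded Ann below Dan⟧ = {Ann}; Ann ∈ this set.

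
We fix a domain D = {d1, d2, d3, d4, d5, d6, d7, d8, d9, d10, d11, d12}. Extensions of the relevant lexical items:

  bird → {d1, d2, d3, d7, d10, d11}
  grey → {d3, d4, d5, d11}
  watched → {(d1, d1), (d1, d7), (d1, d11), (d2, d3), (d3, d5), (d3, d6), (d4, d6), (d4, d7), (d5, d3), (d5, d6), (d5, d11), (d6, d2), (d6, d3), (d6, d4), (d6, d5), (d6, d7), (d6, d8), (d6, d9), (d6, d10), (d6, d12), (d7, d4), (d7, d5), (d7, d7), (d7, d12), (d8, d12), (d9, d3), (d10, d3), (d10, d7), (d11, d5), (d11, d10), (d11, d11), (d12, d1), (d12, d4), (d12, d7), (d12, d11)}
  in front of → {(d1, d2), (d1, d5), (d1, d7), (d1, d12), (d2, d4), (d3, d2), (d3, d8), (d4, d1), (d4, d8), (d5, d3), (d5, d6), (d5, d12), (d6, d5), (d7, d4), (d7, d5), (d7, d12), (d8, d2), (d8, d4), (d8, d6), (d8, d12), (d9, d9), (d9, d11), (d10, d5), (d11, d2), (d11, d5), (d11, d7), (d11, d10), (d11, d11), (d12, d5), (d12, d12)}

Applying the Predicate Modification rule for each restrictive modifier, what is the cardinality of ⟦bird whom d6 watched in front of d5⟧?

⟦whom d6 watched⟧ = {x : ⟨d6, x⟩ ∈ ⟦watched⟧} = {d2, d3, d4, d5, d7, d8, d9, d10, d12}
⟦in front of d5⟧ = {x : ⟨x, d5⟩ ∈ ⟦in front of⟧} = {d1, d6, d7, d10, d11, d12}
⟦bird⟧ = {d1, d2, d3, d7, d10, d11}
… ∩ ⟦whom d6 watched⟧ = {d1, d2, d3, d7, d10, d11} ∩ {d2, d3, d4, d5, d7, d8, d9, d10, d12} = {d2, d3, d7, d10}
… ∩ ⟦in front of d5⟧ = {d2, d3, d7, d10} ∩ {d1, d6, d7, d10, d11, d12} = {d7, d10}
⟦bird whom d6 watched in front of d5⟧ = {d7, d10}, so the cardinality is 2.

2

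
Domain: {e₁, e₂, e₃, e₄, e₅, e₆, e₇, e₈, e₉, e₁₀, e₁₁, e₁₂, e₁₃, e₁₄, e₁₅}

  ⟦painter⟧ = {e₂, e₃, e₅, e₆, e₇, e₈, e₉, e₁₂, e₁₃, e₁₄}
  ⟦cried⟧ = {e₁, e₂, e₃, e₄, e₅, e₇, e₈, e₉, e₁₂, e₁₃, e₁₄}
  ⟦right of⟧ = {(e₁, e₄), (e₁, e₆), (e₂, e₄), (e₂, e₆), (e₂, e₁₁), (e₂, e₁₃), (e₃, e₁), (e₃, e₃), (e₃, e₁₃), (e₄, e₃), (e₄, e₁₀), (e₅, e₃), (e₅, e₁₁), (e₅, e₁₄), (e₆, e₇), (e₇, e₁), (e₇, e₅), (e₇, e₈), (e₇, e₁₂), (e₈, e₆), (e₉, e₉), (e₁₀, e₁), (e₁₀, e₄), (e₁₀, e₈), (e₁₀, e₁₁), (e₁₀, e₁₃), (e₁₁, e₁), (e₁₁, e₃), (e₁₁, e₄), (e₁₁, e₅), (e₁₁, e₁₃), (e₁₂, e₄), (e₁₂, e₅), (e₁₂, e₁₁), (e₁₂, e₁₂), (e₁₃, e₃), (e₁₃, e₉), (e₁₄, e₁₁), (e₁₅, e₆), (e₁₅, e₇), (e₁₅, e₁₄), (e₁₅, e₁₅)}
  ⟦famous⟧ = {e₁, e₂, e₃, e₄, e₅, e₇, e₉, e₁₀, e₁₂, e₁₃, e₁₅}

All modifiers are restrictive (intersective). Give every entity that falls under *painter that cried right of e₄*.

{e₂, e₁₂}

⟦that cried⟧ = ⟦cried⟧ = {e₁, e₂, e₃, e₄, e₅, e₇, e₈, e₉, e₁₂, e₁₃, e₁₄}
⟦right of e₄⟧ = {x : ⟨x, e₄⟩ ∈ ⟦right of⟧} = {e₁, e₂, e₁₀, e₁₁, e₁₂}
⟦painter⟧ = {e₂, e₃, e₅, e₆, e₇, e₈, e₉, e₁₂, e₁₃, e₁₄}
… ∩ ⟦that cried⟧ = {e₂, e₃, e₅, e₆, e₇, e₈, e₉, e₁₂, e₁₃, e₁₄} ∩ {e₁, e₂, e₃, e₄, e₅, e₇, e₈, e₉, e₁₂, e₁₃, e₁₄} = {e₂, e₃, e₅, e₇, e₈, e₉, e₁₂, e₁₃, e₁₄}
… ∩ ⟦right of e₄⟧ = {e₂, e₃, e₅, e₇, e₈, e₉, e₁₂, e₁₃, e₁₄} ∩ {e₁, e₂, e₁₀, e₁₁, e₁₂} = {e₂, e₁₂}
So ⟦painter that cried right of e₄⟧ = {e₂, e₁₂}.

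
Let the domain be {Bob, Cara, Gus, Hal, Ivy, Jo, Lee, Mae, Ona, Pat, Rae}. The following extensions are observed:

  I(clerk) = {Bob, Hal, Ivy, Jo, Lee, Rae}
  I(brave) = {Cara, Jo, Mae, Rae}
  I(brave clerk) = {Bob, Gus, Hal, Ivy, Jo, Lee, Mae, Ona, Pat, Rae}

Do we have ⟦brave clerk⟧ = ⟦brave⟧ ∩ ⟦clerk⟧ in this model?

no

⟦brave⟧ ∩ ⟦clerk⟧ = {Cara, Jo, Mae, Rae} ∩ {Bob, Hal, Ivy, Jo, Lee, Rae} = {Jo, Rae}
Observed ⟦brave clerk⟧ = {Bob, Gus, Hal, Ivy, Jo, Lee, Mae, Ona, Pat, Rae}.
These differ, so the modifier is not intersective in this model.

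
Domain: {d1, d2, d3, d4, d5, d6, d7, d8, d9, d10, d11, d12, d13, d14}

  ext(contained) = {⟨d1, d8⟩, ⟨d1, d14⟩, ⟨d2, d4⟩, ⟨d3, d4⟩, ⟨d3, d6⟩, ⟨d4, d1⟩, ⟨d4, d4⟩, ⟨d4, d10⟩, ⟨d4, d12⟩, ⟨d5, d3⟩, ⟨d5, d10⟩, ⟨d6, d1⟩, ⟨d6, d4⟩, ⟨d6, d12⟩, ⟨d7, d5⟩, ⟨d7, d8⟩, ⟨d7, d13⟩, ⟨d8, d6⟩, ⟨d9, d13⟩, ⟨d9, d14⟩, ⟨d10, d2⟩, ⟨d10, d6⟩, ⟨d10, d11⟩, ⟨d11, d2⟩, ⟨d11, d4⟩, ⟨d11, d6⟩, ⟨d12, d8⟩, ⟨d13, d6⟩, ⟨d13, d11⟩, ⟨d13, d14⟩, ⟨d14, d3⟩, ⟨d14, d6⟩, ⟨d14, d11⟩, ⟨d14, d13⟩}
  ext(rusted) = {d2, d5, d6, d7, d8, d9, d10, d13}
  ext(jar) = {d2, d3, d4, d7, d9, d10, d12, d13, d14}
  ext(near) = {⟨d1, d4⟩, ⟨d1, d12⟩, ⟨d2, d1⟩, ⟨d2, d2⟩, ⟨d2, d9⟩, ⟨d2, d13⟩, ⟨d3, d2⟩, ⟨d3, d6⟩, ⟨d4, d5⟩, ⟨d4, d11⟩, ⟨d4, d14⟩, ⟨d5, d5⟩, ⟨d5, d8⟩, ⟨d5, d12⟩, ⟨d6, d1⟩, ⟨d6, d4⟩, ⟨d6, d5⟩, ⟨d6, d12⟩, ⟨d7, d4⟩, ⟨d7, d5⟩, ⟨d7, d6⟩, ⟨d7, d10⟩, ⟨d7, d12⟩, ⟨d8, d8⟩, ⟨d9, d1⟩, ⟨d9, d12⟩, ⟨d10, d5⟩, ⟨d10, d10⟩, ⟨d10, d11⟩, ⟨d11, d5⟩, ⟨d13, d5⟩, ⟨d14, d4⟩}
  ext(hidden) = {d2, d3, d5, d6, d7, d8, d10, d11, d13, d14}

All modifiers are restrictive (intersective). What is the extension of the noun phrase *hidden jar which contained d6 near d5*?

⟦which contained d6⟧ = {x : ⟨x, d6⟩ ∈ ⟦contained⟧} = {d3, d8, d10, d11, d13, d14}
⟦near d5⟧ = {x : ⟨x, d5⟩ ∈ ⟦near⟧} = {d4, d5, d6, d7, d10, d11, d13}
⟦jar⟧ = {d2, d3, d4, d7, d9, d10, d12, d13, d14}
… ∩ ⟦which contained d6⟧ = {d2, d3, d4, d7, d9, d10, d12, d13, d14} ∩ {d3, d8, d10, d11, d13, d14} = {d3, d10, d13, d14}
… ∩ ⟦near d5⟧ = {d3, d10, d13, d14} ∩ {d4, d5, d6, d7, d10, d11, d13} = {d10, d13}
… ∩ ⟦hidden⟧ = {d10, d13} ∩ {d2, d3, d5, d6, d7, d8, d10, d11, d13, d14} = {d10, d13}
So ⟦hidden jar which contained d6 near d5⟧ = {d10, d13}.

{d10, d13}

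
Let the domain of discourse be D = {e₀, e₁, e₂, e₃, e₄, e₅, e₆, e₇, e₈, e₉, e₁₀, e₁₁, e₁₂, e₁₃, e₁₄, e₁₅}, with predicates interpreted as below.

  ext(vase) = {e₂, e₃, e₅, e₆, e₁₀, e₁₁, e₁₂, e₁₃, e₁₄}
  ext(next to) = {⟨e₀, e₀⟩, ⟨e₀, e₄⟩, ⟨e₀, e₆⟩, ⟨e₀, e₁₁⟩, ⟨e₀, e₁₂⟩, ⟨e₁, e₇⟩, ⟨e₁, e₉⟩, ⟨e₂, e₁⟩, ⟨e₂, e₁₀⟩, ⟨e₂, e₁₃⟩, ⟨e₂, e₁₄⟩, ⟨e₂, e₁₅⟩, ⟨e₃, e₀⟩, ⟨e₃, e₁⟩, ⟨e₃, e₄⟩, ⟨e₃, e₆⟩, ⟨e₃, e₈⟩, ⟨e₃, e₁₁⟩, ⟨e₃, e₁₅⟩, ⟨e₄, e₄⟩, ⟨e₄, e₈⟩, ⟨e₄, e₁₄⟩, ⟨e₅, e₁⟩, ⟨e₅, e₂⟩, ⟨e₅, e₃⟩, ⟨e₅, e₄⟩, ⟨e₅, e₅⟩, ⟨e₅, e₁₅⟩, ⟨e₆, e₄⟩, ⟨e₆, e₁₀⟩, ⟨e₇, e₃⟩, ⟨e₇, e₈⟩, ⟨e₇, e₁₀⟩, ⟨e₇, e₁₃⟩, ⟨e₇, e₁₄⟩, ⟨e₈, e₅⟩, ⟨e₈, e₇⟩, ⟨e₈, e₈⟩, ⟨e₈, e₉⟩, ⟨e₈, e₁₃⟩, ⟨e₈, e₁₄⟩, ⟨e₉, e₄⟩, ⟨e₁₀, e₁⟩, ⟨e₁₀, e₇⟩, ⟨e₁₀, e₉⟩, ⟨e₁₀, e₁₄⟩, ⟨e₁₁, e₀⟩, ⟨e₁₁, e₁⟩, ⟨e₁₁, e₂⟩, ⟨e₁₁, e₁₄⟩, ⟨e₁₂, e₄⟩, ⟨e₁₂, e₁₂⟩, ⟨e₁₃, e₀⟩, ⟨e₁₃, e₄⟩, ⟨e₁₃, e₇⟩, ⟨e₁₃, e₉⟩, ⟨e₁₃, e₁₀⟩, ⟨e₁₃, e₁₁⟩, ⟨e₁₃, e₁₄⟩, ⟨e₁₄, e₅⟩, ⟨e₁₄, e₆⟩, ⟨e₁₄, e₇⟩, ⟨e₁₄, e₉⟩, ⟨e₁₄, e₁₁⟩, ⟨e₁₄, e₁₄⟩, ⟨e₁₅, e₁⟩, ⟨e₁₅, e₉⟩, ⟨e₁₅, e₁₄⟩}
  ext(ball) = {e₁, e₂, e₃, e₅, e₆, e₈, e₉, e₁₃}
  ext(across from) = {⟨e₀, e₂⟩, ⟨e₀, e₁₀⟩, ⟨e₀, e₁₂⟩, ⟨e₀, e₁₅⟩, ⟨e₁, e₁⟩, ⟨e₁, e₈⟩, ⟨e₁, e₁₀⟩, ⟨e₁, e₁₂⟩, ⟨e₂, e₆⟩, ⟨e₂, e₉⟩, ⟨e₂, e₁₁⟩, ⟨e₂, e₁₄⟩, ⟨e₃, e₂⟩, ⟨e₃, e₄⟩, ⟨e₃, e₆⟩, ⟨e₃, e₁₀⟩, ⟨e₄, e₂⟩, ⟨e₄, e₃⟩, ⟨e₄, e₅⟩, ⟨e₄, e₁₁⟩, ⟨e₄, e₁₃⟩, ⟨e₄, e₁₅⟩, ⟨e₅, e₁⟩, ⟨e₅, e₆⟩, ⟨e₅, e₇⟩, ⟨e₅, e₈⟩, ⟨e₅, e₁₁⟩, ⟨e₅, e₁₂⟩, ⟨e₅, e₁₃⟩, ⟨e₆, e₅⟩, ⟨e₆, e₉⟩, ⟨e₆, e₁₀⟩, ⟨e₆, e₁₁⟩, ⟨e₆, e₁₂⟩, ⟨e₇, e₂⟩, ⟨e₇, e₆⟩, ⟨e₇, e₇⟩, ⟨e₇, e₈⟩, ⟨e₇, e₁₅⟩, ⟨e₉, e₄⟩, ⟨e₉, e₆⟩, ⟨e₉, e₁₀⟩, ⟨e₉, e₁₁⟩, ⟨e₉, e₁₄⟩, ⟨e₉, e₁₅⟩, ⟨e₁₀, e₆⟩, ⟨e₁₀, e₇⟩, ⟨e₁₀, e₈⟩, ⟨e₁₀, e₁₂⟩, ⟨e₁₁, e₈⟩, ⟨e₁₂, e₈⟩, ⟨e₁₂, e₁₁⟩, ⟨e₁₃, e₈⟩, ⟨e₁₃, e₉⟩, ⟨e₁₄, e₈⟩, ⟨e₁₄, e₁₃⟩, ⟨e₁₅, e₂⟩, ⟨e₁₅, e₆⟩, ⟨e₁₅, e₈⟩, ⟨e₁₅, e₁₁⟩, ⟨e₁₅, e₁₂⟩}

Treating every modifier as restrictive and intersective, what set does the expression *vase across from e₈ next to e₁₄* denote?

{e₁₀, e₁₁, e₁₃, e₁₄}

⟦across from e₈⟧ = {x : ⟨x, e₈⟩ ∈ ⟦across from⟧} = {e₁, e₅, e₇, e₁₀, e₁₁, e₁₂, e₁₃, e₁₄, e₁₅}
⟦next to e₁₄⟧ = {x : ⟨x, e₁₄⟩ ∈ ⟦next to⟧} = {e₂, e₄, e₇, e₈, e₁₀, e₁₁, e₁₃, e₁₄, e₁₅}
⟦vase⟧ = {e₂, e₃, e₅, e₆, e₁₀, e₁₁, e₁₂, e₁₃, e₁₄}
… ∩ ⟦across from e₈⟧ = {e₂, e₃, e₅, e₆, e₁₀, e₁₁, e₁₂, e₁₃, e₁₄} ∩ {e₁, e₅, e₇, e₁₀, e₁₁, e₁₂, e₁₃, e₁₄, e₁₅} = {e₅, e₁₀, e₁₁, e₁₂, e₁₃, e₁₄}
… ∩ ⟦next to e₁₄⟧ = {e₅, e₁₀, e₁₁, e₁₂, e₁₃, e₁₄} ∩ {e₂, e₄, e₇, e₈, e₁₀, e₁₁, e₁₃, e₁₄, e₁₅} = {e₁₀, e₁₁, e₁₃, e₁₄}
So ⟦vase across from e₈ next to e₁₄⟧ = {e₁₀, e₁₁, e₁₃, e₁₄}.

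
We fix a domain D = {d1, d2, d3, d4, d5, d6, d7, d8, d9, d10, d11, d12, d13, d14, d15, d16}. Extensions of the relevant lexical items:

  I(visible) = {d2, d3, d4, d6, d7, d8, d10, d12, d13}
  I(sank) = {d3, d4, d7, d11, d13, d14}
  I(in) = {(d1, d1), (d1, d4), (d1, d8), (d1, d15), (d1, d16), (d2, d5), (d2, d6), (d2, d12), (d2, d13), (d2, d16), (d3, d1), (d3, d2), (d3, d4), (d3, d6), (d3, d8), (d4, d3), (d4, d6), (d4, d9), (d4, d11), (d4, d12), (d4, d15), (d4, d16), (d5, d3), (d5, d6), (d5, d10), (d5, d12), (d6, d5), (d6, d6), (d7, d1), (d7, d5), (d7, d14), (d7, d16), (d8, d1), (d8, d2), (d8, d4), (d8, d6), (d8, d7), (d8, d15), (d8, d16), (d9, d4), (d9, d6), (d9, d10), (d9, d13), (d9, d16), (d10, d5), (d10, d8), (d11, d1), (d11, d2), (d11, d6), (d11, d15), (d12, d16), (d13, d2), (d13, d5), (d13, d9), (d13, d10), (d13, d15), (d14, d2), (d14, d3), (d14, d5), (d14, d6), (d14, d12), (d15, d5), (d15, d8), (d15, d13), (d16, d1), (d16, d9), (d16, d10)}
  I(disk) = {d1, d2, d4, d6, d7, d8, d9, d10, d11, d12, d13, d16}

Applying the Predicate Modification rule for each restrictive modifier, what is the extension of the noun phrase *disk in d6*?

⟦in d6⟧ = {x : ⟨x, d6⟩ ∈ ⟦in⟧} = {d2, d3, d4, d5, d6, d8, d9, d11, d14}
⟦disk⟧ = {d1, d2, d4, d6, d7, d8, d9, d10, d11, d12, d13, d16}
… ∩ ⟦in d6⟧ = {d1, d2, d4, d6, d7, d8, d9, d10, d11, d12, d13, d16} ∩ {d2, d3, d4, d5, d6, d8, d9, d11, d14} = {d2, d4, d6, d8, d9, d11}
So ⟦disk in d6⟧ = {d2, d4, d6, d8, d9, d11}.

{d2, d4, d6, d8, d9, d11}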